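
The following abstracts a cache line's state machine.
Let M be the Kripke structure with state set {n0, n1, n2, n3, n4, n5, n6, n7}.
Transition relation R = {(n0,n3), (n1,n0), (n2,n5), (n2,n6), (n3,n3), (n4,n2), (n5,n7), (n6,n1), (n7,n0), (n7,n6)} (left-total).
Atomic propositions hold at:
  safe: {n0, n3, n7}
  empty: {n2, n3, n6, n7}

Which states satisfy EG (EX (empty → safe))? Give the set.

{n0, n1, n2, n3, n5, n6, n7}

Sat(empty → safe) = {n0, n1, n3, n4, n5, n7}
Sat(EX (empty → safe)) = {s : some successor in {n0, n1, n3, n4, n5, n7}} = {n0, n1, n2, n3, n5, n6, n7}
EG (EX (empty → safe)): greatest fixpoint, start Z0 = {n0, n1, n2, n3, n5, n6, n7}, keep only states in Sat with some successor in Z. Already a fixed point.
Sat(EG (EX (empty → safe))) = {n0, n1, n2, n3, n5, n6, n7}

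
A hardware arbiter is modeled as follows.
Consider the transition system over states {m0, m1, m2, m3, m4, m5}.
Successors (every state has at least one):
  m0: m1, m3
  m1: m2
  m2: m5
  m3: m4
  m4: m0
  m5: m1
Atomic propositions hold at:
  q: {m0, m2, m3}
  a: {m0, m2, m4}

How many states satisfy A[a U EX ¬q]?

5

Sat(¬q) = {m1, m4, m5}
Sat(EX ¬q) = {s : some successor in {m1, m4, m5}} = {m0, m2, m3, m5}
A[a U EX ¬q]: least fixpoint, start Z0 = Sat(EX ¬q) = {m0, m2, m3, m5}, add states in Sat(a) with every successor in Z. Z1 = {m0, m2, m3, m4, m5}; fixed.
Sat(A[a U EX ¬q]) = {m0, m2, m3, m4, m5}
|Sat(A[a U EX ¬q])| = |{m0, m2, m3, m4, m5}| = 5.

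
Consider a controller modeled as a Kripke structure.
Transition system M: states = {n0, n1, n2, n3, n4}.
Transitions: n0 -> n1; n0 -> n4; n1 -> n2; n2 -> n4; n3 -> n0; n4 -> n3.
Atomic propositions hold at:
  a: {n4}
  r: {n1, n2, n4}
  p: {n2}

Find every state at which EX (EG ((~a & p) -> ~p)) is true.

{n0, n2, n3, n4}

Sat(~a) = {n0, n1, n2, n3}
Sat(~a & p) = {n2}
Sat(~p) = {n0, n1, n3, n4}
Sat((~a & p) -> ~p) = {n0, n1, n3, n4}
EG ((~a & p) -> ~p): greatest fixpoint, start Z0 = {n0, n1, n3, n4}, keep only states in Sat with some successor in Z. Z1 = {n0, n3, n4}; fixed.
Sat(EG ((~a & p) -> ~p)) = {n0, n3, n4}
Sat(EX (EG ((~a & p) -> ~p))) = {s : some successor in {n0, n3, n4}} = {n0, n2, n3, n4}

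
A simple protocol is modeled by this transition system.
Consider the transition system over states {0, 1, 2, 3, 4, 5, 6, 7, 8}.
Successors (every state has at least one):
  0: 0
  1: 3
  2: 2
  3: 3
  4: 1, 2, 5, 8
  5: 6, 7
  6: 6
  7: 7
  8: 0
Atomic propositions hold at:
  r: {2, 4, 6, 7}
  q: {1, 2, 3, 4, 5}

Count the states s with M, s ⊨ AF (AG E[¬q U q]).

3

Sat(¬q) = {0, 6, 7, 8}
E[¬q U q]: least fixpoint, start Z0 = Sat(q) = {1, 2, 3, 4, 5}, add states in Sat(¬q) with some successor in Z. Already a fixed point.
Sat(E[¬q U q]) = {1, 2, 3, 4, 5}
AG E[¬q U q]: greatest fixpoint, start Z0 = {1, 2, 3, 4, 5}, keep only states in Sat with every successor in Z. Z1 = {1, 2, 3}; fixed.
Sat(AG E[¬q U q]) = {1, 2, 3}
AF (AG E[¬q U q]): least fixpoint, start Z0 = {1, 2, 3}, add states with every successor in Z. Already a fixed point.
Sat(AF (AG E[¬q U q])) = {1, 2, 3}
|Sat(AF (AG E[¬q U q]))| = |{1, 2, 3}| = 3.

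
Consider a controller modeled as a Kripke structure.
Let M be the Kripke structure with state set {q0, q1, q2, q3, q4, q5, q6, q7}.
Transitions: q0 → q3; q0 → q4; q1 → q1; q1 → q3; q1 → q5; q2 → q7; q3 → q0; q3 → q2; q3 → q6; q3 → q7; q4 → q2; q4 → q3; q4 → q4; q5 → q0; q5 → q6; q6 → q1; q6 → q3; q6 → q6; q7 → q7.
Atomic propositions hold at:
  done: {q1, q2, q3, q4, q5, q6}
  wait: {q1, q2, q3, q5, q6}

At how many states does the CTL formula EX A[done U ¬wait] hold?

Sat(¬wait) = {q0, q4, q7}
A[done U ¬wait]: least fixpoint, start Z0 = Sat(¬wait) = {q0, q4, q7}, add states in Sat(done) with every successor in Z. Z1 = {q0, q2, q4, q7}; fixed.
Sat(A[done U ¬wait]) = {q0, q2, q4, q7}
Sat(EX A[done U ¬wait]) = {s : some successor in {q0, q2, q4, q7}} = {q0, q2, q3, q4, q5, q7}
|Sat(EX A[done U ¬wait])| = |{q0, q2, q3, q4, q5, q7}| = 6.

6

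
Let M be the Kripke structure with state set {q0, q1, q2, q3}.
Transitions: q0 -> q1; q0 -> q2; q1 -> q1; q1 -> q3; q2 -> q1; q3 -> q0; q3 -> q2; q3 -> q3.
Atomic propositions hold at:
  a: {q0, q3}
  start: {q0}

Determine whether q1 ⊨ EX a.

Sat(EX a) = {s : some successor in {q0, q3}} = {q1, q3}
q1 ∈ Sat(EX a) = {q1, q3}, so the formula holds at q1.

Yes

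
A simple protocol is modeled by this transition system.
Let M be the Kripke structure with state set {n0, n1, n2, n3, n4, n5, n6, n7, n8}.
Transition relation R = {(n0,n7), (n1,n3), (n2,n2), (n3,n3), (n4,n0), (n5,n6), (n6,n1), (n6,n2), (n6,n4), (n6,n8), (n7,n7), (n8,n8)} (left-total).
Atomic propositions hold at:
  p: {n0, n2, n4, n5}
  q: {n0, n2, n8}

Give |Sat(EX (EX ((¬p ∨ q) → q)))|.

Sat(¬p) = {n1, n3, n6, n7, n8}
Sat(¬p ∨ q) = {n0, n1, n2, n3, n6, n7, n8}
Sat((¬p ∨ q) → q) = {n0, n2, n4, n5, n8}
Sat(EX ((¬p ∨ q) → q)) = {s : some successor in {n0, n2, n4, n5, n8}} = {n2, n4, n6, n8}
Sat(EX (EX ((¬p ∨ q) → q))) = {s : some successor in {n2, n4, n6, n8}} = {n2, n5, n6, n8}
|Sat(EX (EX ((¬p ∨ q) → q)))| = |{n2, n5, n6, n8}| = 4.

4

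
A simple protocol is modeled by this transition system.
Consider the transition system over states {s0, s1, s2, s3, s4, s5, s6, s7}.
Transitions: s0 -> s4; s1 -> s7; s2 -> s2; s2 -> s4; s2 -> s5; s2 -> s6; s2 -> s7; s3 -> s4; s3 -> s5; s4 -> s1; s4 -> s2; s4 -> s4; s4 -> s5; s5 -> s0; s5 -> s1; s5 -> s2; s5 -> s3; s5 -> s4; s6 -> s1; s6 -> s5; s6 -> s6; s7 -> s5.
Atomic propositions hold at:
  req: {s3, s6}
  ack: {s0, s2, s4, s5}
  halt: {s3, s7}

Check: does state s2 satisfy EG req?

No

EG req: greatest fixpoint, start Z0 = {s3, s6}, keep only states in Sat with some successor in Z. Z1 = {s6}; fixed.
Sat(EG req) = {s6}
s2 ∉ Sat(EG req) = {s6}, so the formula does not hold at s2.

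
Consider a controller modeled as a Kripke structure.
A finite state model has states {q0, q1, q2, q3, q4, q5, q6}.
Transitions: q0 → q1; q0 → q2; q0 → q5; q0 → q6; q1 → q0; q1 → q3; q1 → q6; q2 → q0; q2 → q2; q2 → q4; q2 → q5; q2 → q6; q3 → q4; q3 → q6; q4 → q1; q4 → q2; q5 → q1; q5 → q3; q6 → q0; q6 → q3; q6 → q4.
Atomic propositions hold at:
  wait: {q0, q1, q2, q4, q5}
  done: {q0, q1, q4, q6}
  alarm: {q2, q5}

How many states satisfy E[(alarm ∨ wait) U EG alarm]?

Sat(alarm ∨ wait) = {q0, q1, q2, q4, q5}
EG alarm: greatest fixpoint, start Z0 = {q2, q5}, keep only states in Sat with some successor in Z. Z1 = {q2}; fixed.
Sat(EG alarm) = {q2}
E[(alarm ∨ wait) U EG alarm]: least fixpoint, start Z0 = Sat(EG alarm) = {q2}, add states in Sat(alarm ∨ wait) with some successor in Z. Z1 = {q0, q2, q4}; Z2 = {q0, q1, q2, q4}; Z3 = {q0, q1, q2, q4, q5}; fixed.
Sat(E[(alarm ∨ wait) U EG alarm]) = {q0, q1, q2, q4, q5}
|Sat(E[(alarm ∨ wait) U EG alarm])| = |{q0, q1, q2, q4, q5}| = 5.

5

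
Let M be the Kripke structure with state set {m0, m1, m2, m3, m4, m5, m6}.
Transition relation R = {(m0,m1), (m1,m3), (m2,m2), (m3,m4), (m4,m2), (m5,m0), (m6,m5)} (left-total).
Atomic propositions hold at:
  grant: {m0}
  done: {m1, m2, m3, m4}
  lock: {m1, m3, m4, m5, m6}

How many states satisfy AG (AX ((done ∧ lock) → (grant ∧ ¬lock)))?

2

Sat(done ∧ lock) = {m1, m3, m4}
Sat(¬lock) = {m0, m2}
Sat(grant ∧ ¬lock) = {m0}
Sat((done ∧ lock) → (grant ∧ ¬lock)) = {m0, m2, m5, m6}
Sat(AX ((done ∧ lock) → (grant ∧ ¬lock))) = {s : every successor in {m0, m2, m5, m6}} = {m2, m4, m5, m6}
AG (AX ((done ∧ lock) → (grant ∧ ¬lock))): greatest fixpoint, start Z0 = {m2, m4, m5, m6}, keep only states in Sat with every successor in Z. Z1 = {m2, m4, m6}; Z2 = {m2, m4}; fixed.
Sat(AG (AX ((done ∧ lock) → (grant ∧ ¬lock)))) = {m2, m4}
|Sat(AG (AX ((done ∧ lock) → (grant ∧ ¬lock))))| = |{m2, m4}| = 2.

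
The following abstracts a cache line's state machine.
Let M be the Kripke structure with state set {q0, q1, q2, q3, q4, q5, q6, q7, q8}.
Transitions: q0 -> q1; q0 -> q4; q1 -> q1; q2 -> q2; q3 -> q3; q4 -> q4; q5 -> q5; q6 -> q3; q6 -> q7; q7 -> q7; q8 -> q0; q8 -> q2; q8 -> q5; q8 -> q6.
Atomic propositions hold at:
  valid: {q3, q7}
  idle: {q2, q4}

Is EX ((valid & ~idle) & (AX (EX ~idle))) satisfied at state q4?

No

Sat(~idle) = {q0, q1, q3, q5, q6, q7, q8}
Sat(valid & ~idle) = {q3, q7}
Sat(EX ~idle) = {s : some successor in {q0, q1, q3, q5, q6, q7, q8}} = {q0, q1, q3, q5, q6, q7, q8}
Sat(AX (EX ~idle)) = {s : every successor in {q0, q1, q3, q5, q6, q7, q8}} = {q1, q3, q5, q6, q7}
Sat((valid & ~idle) & (AX (EX ~idle))) = {q3, q7}
Sat(EX ((valid & ~idle) & (AX (EX ~idle)))) = {s : some successor in {q3, q7}} = {q3, q6, q7}
q4 ∉ Sat(EX ((valid & ~idle) & (AX (EX ~idle)))) = {q3, q6, q7}, so the formula does not hold at q4.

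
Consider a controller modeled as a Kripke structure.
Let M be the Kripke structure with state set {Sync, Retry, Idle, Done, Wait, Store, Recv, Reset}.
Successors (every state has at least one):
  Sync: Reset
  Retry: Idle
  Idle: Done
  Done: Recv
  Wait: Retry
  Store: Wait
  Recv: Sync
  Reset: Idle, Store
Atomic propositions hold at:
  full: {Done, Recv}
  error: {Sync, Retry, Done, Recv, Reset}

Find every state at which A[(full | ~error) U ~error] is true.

Sat(~error) = {Idle, Wait, Store}
Sat(full | ~error) = {Idle, Done, Wait, Store, Recv}
A[(full | ~error) U ~error]: least fixpoint, start Z0 = Sat(~error) = {Idle, Wait, Store}, add states in Sat(full | ~error) with every successor in Z. Already a fixed point.
Sat(A[(full | ~error) U ~error]) = {Idle, Wait, Store}

{Idle, Wait, Store}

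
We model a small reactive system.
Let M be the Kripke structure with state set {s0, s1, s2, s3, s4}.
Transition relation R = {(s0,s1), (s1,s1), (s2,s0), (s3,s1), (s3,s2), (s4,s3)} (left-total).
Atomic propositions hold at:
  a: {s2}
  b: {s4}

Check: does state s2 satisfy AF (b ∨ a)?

Yes

Sat(b ∨ a) = {s2, s4}
AF (b ∨ a): least fixpoint, start Z0 = {s2, s4}, add states with every successor in Z. Already a fixed point.
Sat(AF (b ∨ a)) = {s2, s4}
s2 ∈ Sat(AF (b ∨ a)) = {s2, s4}, so the formula holds at s2.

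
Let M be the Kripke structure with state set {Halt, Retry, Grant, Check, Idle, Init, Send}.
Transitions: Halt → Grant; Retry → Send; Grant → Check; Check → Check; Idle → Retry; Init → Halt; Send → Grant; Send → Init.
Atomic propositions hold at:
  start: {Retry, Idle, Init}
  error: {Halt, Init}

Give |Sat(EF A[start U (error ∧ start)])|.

Sat(error ∧ start) = {Init}
A[start U (error ∧ start)]: least fixpoint, start Z0 = Sat((error ∧ start)) = {Init}, add states in Sat(start) with every successor in Z. Already a fixed point.
Sat(A[start U (error ∧ start)]) = {Init}
EF A[start U (error ∧ start)]: least fixpoint, start Z0 = {Init}, add states with some successor in Z. Z1 = {Init, Send}; Z2 = {Retry, Init, Send}; Z3 = {Retry, Idle, Init, Send}; fixed.
Sat(EF A[start U (error ∧ start)]) = {Retry, Idle, Init, Send}
|Sat(EF A[start U (error ∧ start)])| = |{Retry, Idle, Init, Send}| = 4.

4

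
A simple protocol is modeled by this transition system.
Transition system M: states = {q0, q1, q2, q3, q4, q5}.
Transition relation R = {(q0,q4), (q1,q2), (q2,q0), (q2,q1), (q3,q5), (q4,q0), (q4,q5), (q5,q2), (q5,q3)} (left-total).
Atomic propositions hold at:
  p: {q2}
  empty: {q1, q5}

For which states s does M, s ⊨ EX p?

{q1, q5}

Sat(EX p) = {s : some successor in {q2}} = {q1, q5}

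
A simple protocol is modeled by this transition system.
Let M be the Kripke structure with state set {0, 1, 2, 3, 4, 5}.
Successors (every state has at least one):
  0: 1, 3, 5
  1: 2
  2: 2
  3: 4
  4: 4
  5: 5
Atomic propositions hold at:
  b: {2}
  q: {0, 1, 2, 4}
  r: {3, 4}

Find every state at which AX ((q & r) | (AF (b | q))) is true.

Sat(q & r) = {4}
Sat(b | q) = {0, 1, 2, 4}
AF (b | q): least fixpoint, start Z0 = {0, 1, 2, 4}, add states with every successor in Z. Z1 = {0, 1, 2, 3, 4}; fixed.
Sat(AF (b | q)) = {0, 1, 2, 3, 4}
Sat((q & r) | (AF (b | q))) = {0, 1, 2, 3, 4}
Sat(AX ((q & r) | (AF (b | q)))) = {s : every successor in {0, 1, 2, 3, 4}} = {1, 2, 3, 4}

{1, 2, 3, 4}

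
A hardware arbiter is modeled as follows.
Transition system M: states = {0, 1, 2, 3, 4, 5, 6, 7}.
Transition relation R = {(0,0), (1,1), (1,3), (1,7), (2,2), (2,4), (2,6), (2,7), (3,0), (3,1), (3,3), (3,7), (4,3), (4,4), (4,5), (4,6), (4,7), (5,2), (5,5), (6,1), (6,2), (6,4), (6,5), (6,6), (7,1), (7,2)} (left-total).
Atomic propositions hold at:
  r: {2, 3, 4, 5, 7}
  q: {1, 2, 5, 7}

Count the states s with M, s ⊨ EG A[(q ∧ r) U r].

Sat(q ∧ r) = {2, 5, 7}
A[(q ∧ r) U r]: least fixpoint, start Z0 = Sat(r) = {2, 3, 4, 5, 7}, add states in Sat(q ∧ r) with every successor in Z. Already a fixed point.
Sat(A[(q ∧ r) U r]) = {2, 3, 4, 5, 7}
EG A[(q ∧ r) U r]: greatest fixpoint, start Z0 = {2, 3, 4, 5, 7}, keep only states in Sat with some successor in Z. Already a fixed point.
Sat(EG A[(q ∧ r) U r]) = {2, 3, 4, 5, 7}
|Sat(EG A[(q ∧ r) U r])| = |{2, 3, 4, 5, 7}| = 5.

5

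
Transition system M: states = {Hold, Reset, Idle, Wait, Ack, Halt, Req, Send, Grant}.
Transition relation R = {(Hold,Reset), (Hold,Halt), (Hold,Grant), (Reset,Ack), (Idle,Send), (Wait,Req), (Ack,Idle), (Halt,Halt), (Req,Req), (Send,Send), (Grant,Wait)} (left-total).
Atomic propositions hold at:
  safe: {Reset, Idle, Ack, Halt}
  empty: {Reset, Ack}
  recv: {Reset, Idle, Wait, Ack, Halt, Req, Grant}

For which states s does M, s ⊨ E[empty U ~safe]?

Sat(~safe) = {Hold, Wait, Req, Send, Grant}
E[empty U ~safe]: least fixpoint, start Z0 = Sat(~safe) = {Hold, Wait, Req, Send, Grant}, add states in Sat(empty) with some successor in Z. Already a fixed point.
Sat(E[empty U ~safe]) = {Hold, Wait, Req, Send, Grant}

{Hold, Wait, Req, Send, Grant}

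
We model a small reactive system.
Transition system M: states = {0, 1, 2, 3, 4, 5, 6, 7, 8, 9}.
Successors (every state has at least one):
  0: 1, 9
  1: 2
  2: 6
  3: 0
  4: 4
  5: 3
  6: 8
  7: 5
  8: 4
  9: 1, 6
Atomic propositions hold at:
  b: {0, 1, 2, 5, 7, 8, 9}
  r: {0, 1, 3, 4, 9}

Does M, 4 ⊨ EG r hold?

EG r: greatest fixpoint, start Z0 = {0, 1, 3, 4, 9}, keep only states in Sat with some successor in Z. Z1 = {0, 3, 4, 9}; Z2 = {0, 3, 4}; Z3 = {3, 4}; Z4 = {4}; fixed.
Sat(EG r) = {4}
4 ∈ Sat(EG r) = {4}, so the formula holds at 4.

Yes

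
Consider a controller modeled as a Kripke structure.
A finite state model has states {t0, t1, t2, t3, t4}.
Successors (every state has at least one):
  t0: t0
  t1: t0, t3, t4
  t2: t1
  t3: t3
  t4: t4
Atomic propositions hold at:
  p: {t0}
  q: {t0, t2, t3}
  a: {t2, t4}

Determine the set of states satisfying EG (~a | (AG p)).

{t0, t1, t3}

Sat(~a) = {t0, t1, t3}
AG p: greatest fixpoint, start Z0 = {t0}, keep only states in Sat with every successor in Z. Already a fixed point.
Sat(AG p) = {t0}
Sat(~a | (AG p)) = {t0, t1, t3}
EG (~a | (AG p)): greatest fixpoint, start Z0 = {t0, t1, t3}, keep only states in Sat with some successor in Z. Already a fixed point.
Sat(EG (~a | (AG p))) = {t0, t1, t3}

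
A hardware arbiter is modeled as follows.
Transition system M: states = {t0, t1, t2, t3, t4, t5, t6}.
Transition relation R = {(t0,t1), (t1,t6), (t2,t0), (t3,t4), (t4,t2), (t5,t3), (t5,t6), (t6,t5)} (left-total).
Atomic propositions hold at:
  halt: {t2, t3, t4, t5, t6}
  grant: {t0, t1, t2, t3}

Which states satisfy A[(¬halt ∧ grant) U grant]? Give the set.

{t0, t1, t2, t3}

Sat(¬halt) = {t0, t1}
Sat(¬halt ∧ grant) = {t0, t1}
A[(¬halt ∧ grant) U grant]: least fixpoint, start Z0 = Sat(grant) = {t0, t1, t2, t3}, add states in Sat(¬halt ∧ grant) with every successor in Z. Already a fixed point.
Sat(A[(¬halt ∧ grant) U grant]) = {t0, t1, t2, t3}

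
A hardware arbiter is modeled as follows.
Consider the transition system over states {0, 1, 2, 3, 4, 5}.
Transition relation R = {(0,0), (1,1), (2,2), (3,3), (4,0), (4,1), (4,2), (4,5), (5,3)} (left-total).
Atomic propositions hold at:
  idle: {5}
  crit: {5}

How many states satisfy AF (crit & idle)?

Sat(crit & idle) = {5}
AF (crit & idle): least fixpoint, start Z0 = {5}, add states with every successor in Z. Already a fixed point.
Sat(AF (crit & idle)) = {5}
|Sat(AF (crit & idle))| = |{5}| = 1.

1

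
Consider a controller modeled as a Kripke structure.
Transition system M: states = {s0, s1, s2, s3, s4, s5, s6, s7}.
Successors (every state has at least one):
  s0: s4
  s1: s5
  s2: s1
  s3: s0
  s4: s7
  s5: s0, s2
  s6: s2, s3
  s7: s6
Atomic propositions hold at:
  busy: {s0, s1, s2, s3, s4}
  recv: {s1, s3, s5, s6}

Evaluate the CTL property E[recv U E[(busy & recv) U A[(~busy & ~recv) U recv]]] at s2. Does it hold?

No

Sat(busy & recv) = {s1, s3}
Sat(~busy) = {s5, s6, s7}
Sat(~recv) = {s0, s2, s4, s7}
Sat(~busy & ~recv) = {s7}
A[(~busy & ~recv) U recv]: least fixpoint, start Z0 = Sat(recv) = {s1, s3, s5, s6}, add states in Sat(~busy & ~recv) with every successor in Z. Z1 = {s1, s3, s5, s6, s7}; fixed.
Sat(A[(~busy & ~recv) U recv]) = {s1, s3, s5, s6, s7}
E[(busy & recv) U A[(~busy & ~recv) U recv]]: least fixpoint, start Z0 = Sat(A[(~busy & ~recv) U recv]) = {s1, s3, s5, s6, s7}, add states in Sat(busy & recv) with some successor in Z. Already a fixed point.
Sat(E[(busy & recv) U A[(~busy & ~recv) U recv]]) = {s1, s3, s5, s6, s7}
E[recv U E[(busy & recv) U A[(~busy & ~recv) U recv]]]: least fixpoint, start Z0 = Sat(E[(busy & recv) U A[(~busy & ~recv) U recv]]) = {s1, s3, s5, s6, s7}, add states in Sat(recv) with some successor in Z. Already a fixed point.
Sat(E[recv U E[(busy & recv) U A[(~busy & ~recv) U recv]]]) = {s1, s3, s5, s6, s7}
s2 ∉ Sat(E[recv U E[(busy & recv) U A[(~busy & ~recv) U recv]]]) = {s1, s3, s5, s6, s7}, so the formula does not hold at s2.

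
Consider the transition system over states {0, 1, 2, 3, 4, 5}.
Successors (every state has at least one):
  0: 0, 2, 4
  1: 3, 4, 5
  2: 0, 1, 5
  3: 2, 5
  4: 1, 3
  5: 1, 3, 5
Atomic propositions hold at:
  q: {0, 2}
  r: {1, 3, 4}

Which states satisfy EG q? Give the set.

{0, 2}

EG q: greatest fixpoint, start Z0 = {0, 2}, keep only states in Sat with some successor in Z. Already a fixed point.
Sat(EG q) = {0, 2}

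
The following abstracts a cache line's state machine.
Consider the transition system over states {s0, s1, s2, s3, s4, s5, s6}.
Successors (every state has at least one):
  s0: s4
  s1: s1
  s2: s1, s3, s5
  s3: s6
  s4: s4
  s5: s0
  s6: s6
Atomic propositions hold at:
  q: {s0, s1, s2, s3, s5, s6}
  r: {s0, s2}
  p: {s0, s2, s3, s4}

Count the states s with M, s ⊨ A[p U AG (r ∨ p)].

2

Sat(r ∨ p) = {s0, s2, s3, s4}
AG (r ∨ p): greatest fixpoint, start Z0 = {s0, s2, s3, s4}, keep only states in Sat with every successor in Z. Z1 = {s0, s4}; fixed.
Sat(AG (r ∨ p)) = {s0, s4}
A[p U AG (r ∨ p)]: least fixpoint, start Z0 = Sat(AG (r ∨ p)) = {s0, s4}, add states in Sat(p) with every successor in Z. Already a fixed point.
Sat(A[p U AG (r ∨ p)]) = {s0, s4}
|Sat(A[p U AG (r ∨ p)])| = |{s0, s4}| = 2.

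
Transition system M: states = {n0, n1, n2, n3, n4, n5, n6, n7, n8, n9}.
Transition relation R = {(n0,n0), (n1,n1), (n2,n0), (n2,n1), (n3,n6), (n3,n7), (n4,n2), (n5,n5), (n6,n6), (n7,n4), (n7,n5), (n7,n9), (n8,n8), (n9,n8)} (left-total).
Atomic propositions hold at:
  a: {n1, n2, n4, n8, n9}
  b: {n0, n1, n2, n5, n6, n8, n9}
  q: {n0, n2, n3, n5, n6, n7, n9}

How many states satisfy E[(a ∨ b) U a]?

5

Sat(a ∨ b) = {n0, n1, n2, n4, n5, n6, n8, n9}
E[(a ∨ b) U a]: least fixpoint, start Z0 = Sat(a) = {n1, n2, n4, n8, n9}, add states in Sat(a ∨ b) with some successor in Z. Already a fixed point.
Sat(E[(a ∨ b) U a]) = {n1, n2, n4, n8, n9}
|Sat(E[(a ∨ b) U a])| = |{n1, n2, n4, n8, n9}| = 5.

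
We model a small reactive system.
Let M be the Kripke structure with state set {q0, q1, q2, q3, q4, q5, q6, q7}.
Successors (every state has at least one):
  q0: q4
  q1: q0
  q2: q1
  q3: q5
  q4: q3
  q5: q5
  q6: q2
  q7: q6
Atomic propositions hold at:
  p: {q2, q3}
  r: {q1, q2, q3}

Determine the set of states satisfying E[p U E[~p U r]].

{q0, q1, q2, q3, q4, q6, q7}

Sat(~p) = {q0, q1, q4, q5, q6, q7}
E[~p U r]: least fixpoint, start Z0 = Sat(r) = {q1, q2, q3}, add states in Sat(~p) with some successor in Z. Z1 = {q1, q2, q3, q4, q6}; Z2 = {q0, q1, q2, q3, q4, q6, q7}; fixed.
Sat(E[~p U r]) = {q0, q1, q2, q3, q4, q6, q7}
E[p U E[~p U r]]: least fixpoint, start Z0 = Sat(E[~p U r]) = {q0, q1, q2, q3, q4, q6, q7}, add states in Sat(p) with some successor in Z. Already a fixed point.
Sat(E[p U E[~p U r]]) = {q0, q1, q2, q3, q4, q6, q7}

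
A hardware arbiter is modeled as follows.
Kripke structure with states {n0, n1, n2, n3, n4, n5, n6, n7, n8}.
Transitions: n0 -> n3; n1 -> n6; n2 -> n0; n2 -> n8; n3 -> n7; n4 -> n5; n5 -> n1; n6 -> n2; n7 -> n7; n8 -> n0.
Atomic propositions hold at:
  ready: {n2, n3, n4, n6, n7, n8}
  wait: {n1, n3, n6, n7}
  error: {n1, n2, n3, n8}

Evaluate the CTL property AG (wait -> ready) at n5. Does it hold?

No

Sat(wait -> ready) = {n0, n2, n3, n4, n5, n6, n7, n8}
AG (wait -> ready): greatest fixpoint, start Z0 = {n0, n2, n3, n4, n5, n6, n7, n8}, keep only states in Sat with every successor in Z. Z1 = {n0, n2, n3, n4, n6, n7, n8}; Z2 = {n0, n2, n3, n6, n7, n8}; fixed.
Sat(AG (wait -> ready)) = {n0, n2, n3, n6, n7, n8}
n5 ∉ Sat(AG (wait -> ready)) = {n0, n2, n3, n6, n7, n8}, so the formula does not hold at n5.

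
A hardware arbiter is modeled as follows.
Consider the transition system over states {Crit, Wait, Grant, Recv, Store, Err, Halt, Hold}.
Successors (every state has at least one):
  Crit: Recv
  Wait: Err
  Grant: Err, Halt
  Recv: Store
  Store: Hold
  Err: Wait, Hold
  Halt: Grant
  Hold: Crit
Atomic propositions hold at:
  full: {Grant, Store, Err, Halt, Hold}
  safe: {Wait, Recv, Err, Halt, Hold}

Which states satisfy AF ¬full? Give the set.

Sat(¬full) = {Crit, Wait, Recv}
AF ¬full: least fixpoint, start Z0 = {Crit, Wait, Recv}, add states with every successor in Z. Z1 = {Crit, Wait, Recv, Hold}; Z2 = {Crit, Wait, Recv, Store, Err, Hold}; fixed.
Sat(AF ¬full) = {Crit, Wait, Recv, Store, Err, Hold}

{Crit, Wait, Recv, Store, Err, Hold}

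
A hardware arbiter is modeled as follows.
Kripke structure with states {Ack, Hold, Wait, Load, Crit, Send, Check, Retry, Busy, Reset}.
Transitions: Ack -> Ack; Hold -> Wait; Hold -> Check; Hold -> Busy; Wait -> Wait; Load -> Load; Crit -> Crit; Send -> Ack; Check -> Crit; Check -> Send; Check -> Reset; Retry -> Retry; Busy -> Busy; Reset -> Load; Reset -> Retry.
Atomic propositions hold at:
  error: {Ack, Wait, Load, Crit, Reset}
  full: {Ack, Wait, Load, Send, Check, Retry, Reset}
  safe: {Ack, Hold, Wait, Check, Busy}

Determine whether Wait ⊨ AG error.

AG error: greatest fixpoint, start Z0 = {Ack, Wait, Load, Crit, Reset}, keep only states in Sat with every successor in Z. Z1 = {Ack, Wait, Load, Crit}; fixed.
Sat(AG error) = {Ack, Wait, Load, Crit}
Wait ∈ Sat(AG error) = {Ack, Wait, Load, Crit}, so the formula holds at Wait.

Yes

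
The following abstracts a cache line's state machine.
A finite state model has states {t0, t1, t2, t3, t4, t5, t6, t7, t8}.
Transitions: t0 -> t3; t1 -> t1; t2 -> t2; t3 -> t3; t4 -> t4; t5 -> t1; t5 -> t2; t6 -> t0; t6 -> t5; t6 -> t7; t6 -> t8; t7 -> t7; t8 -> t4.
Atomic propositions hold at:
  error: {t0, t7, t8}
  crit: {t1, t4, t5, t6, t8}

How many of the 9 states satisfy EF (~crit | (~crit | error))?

7

Sat(~crit) = {t0, t2, t3, t7}
Sat(~crit | error) = {t0, t2, t3, t7, t8}
Sat(~crit | (~crit | error)) = {t0, t2, t3, t7, t8}
EF (~crit | (~crit | error)): least fixpoint, start Z0 = {t0, t2, t3, t7, t8}, add states with some successor in Z. Z1 = {t0, t2, t3, t5, t6, t7, t8}; fixed.
Sat(EF (~crit | (~crit | error))) = {t0, t2, t3, t5, t6, t7, t8}
|Sat(EF (~crit | (~crit | error)))| = |{t0, t2, t3, t5, t6, t7, t8}| = 7.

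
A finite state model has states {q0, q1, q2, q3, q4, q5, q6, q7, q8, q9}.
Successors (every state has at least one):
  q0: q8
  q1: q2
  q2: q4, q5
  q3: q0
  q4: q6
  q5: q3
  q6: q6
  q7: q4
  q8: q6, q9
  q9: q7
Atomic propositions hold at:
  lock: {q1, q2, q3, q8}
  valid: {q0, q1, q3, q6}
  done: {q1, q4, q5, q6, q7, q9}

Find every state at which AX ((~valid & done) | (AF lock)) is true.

Sat(~valid) = {q2, q4, q5, q7, q8, q9}
Sat(~valid & done) = {q4, q5, q7, q9}
AF lock: least fixpoint, start Z0 = {q1, q2, q3, q8}, add states with every successor in Z. Z1 = {q0, q1, q2, q3, q5, q8}; fixed.
Sat(AF lock) = {q0, q1, q2, q3, q5, q8}
Sat((~valid & done) | (AF lock)) = {q0, q1, q2, q3, q4, q5, q7, q8, q9}
Sat(AX ((~valid & done) | (AF lock))) = {s : every successor in {q0, q1, q2, q3, q4, q5, q7, q8, q9}} = {q0, q1, q2, q3, q5, q7, q9}

{q0, q1, q2, q3, q5, q7, q9}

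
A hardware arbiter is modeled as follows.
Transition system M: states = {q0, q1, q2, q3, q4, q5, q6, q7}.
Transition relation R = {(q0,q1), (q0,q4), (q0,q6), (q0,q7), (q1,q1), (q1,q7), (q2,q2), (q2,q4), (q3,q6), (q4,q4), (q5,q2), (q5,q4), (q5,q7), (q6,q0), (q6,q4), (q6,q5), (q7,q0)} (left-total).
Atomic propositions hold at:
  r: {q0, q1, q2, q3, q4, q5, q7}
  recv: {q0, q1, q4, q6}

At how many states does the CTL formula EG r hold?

6

EG r: greatest fixpoint, start Z0 = {q0, q1, q2, q3, q4, q5, q7}, keep only states in Sat with some successor in Z. Z1 = {q0, q1, q2, q4, q5, q7}; fixed.
Sat(EG r) = {q0, q1, q2, q4, q5, q7}
|Sat(EG r)| = |{q0, q1, q2, q4, q5, q7}| = 6.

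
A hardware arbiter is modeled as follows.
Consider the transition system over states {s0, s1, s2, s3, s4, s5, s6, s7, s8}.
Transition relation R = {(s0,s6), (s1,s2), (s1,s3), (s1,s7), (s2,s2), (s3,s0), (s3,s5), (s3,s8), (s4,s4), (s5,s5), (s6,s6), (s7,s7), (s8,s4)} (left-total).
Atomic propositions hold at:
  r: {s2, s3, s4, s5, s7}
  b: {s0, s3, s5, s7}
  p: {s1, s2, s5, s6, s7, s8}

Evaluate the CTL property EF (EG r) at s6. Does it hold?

EG r: greatest fixpoint, start Z0 = {s2, s3, s4, s5, s7}, keep only states in Sat with some successor in Z. Already a fixed point.
Sat(EG r) = {s2, s3, s4, s5, s7}
EF (EG r): least fixpoint, start Z0 = {s2, s3, s4, s5, s7}, add states with some successor in Z. Z1 = {s1, s2, s3, s4, s5, s7, s8}; fixed.
Sat(EF (EG r)) = {s1, s2, s3, s4, s5, s7, s8}
s6 ∉ Sat(EF (EG r)) = {s1, s2, s3, s4, s5, s7, s8}, so the formula does not hold at s6.

No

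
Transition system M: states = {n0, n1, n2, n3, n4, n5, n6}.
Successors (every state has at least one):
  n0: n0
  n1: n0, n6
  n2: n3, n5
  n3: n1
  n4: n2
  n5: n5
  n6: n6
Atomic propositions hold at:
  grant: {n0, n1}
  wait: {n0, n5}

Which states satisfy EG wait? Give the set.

EG wait: greatest fixpoint, start Z0 = {n0, n5}, keep only states in Sat with some successor in Z. Already a fixed point.
Sat(EG wait) = {n0, n5}

{n0, n5}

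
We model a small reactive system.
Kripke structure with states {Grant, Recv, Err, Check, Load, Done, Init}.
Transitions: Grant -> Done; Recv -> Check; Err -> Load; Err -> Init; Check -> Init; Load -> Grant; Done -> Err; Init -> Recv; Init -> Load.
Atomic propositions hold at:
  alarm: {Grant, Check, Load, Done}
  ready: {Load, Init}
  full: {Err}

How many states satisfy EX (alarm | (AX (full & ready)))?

5

Sat(full & ready) = ∅
Sat(AX (full & ready)) = {s : every successor in ∅} = ∅
Sat(alarm | (AX (full & ready))) = {Grant, Check, Load, Done}
Sat(EX (alarm | (AX (full & ready)))) = {s : some successor in {Grant, Check, Load, Done}} = {Grant, Recv, Err, Load, Init}
|Sat(EX (alarm | (AX (full & ready))))| = |{Grant, Recv, Err, Load, Init}| = 5.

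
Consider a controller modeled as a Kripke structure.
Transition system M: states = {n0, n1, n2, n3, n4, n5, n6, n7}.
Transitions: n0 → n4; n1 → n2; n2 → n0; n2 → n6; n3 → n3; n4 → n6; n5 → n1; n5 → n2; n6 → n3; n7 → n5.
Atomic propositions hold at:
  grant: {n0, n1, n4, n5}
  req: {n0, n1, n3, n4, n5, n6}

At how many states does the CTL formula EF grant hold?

6

EF grant: least fixpoint, start Z0 = {n0, n1, n4, n5}, add states with some successor in Z. Z1 = {n0, n1, n2, n4, n5, n7}; fixed.
Sat(EF grant) = {n0, n1, n2, n4, n5, n7}
|Sat(EF grant)| = |{n0, n1, n2, n4, n5, n7}| = 6.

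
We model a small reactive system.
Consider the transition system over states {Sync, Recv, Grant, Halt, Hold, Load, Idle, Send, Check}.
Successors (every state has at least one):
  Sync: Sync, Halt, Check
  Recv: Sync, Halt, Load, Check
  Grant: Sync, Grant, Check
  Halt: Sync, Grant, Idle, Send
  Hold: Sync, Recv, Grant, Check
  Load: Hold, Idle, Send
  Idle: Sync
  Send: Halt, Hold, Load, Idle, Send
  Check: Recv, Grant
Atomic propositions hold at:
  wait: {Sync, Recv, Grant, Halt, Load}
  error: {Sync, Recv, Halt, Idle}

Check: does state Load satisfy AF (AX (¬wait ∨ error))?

Yes

Sat(¬wait) = {Hold, Idle, Send, Check}
Sat(¬wait ∨ error) = {Sync, Recv, Halt, Hold, Idle, Send, Check}
Sat(AX (¬wait ∨ error)) = {s : every successor in {Sync, Recv, Halt, Hold, Idle, Send, Check}} = {Sync, Load, Idle}
AF (AX (¬wait ∨ error)): least fixpoint, start Z0 = {Sync, Load, Idle}, add states with every successor in Z. Already a fixed point.
Sat(AF (AX (¬wait ∨ error))) = {Sync, Load, Idle}
Load ∈ Sat(AF (AX (¬wait ∨ error))) = {Sync, Load, Idle}, so the formula holds at Load.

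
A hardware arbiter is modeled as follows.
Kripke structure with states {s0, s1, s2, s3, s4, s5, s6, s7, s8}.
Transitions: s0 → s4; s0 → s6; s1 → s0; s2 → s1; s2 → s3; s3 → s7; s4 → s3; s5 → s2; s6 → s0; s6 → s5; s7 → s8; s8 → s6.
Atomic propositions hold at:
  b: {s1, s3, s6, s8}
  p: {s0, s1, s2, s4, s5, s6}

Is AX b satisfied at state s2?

Sat(AX b) = {s : every successor in {s1, s3, s6, s8}} = {s2, s4, s7, s8}
s2 ∈ Sat(AX b) = {s2, s4, s7, s8}, so the formula holds at s2.

Yes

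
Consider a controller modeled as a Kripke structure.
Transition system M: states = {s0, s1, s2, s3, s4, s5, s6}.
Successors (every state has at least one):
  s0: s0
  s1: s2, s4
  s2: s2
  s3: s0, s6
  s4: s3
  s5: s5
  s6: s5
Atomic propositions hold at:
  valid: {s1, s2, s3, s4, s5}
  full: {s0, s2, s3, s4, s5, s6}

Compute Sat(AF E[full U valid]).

{s1, s2, s3, s4, s5, s6}

E[full U valid]: least fixpoint, start Z0 = Sat(valid) = {s1, s2, s3, s4, s5}, add states in Sat(full) with some successor in Z. Z1 = {s1, s2, s3, s4, s5, s6}; fixed.
Sat(E[full U valid]) = {s1, s2, s3, s4, s5, s6}
AF E[full U valid]: least fixpoint, start Z0 = {s1, s2, s3, s4, s5, s6}, add states with every successor in Z. Already a fixed point.
Sat(AF E[full U valid]) = {s1, s2, s3, s4, s5, s6}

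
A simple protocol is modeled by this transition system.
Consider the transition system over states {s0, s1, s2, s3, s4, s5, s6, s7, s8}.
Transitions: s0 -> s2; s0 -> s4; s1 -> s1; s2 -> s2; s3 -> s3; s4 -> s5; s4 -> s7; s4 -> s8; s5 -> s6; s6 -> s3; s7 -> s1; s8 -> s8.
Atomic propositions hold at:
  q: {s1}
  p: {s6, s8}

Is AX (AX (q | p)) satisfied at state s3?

No

Sat(q | p) = {s1, s6, s8}
Sat(AX (q | p)) = {s : every successor in {s1, s6, s8}} = {s1, s5, s7, s8}
Sat(AX (AX (q | p))) = {s : every successor in {s1, s5, s7, s8}} = {s1, s4, s7, s8}
s3 ∉ Sat(AX (AX (q | p))) = {s1, s4, s7, s8}, so the formula does not hold at s3.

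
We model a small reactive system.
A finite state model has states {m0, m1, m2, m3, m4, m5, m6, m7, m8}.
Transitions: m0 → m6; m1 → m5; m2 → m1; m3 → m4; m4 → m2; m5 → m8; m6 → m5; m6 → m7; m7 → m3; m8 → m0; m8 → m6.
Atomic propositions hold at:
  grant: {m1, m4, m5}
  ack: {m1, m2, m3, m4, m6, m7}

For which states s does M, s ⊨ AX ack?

{m0, m2, m3, m4, m7}

Sat(AX ack) = {s : every successor in {m1, m2, m3, m4, m6, m7}} = {m0, m2, m3, m4, m7}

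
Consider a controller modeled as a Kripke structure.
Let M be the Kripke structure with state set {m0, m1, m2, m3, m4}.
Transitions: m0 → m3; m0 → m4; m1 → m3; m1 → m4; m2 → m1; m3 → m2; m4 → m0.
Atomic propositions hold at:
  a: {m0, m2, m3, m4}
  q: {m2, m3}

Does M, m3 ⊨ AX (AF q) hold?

AF q: least fixpoint, start Z0 = {m2, m3}, add states with every successor in Z. Already a fixed point.
Sat(AF q) = {m2, m3}
Sat(AX (AF q)) = {s : every successor in {m2, m3}} = {m3}
m3 ∈ Sat(AX (AF q)) = {m3}, so the formula holds at m3.

Yes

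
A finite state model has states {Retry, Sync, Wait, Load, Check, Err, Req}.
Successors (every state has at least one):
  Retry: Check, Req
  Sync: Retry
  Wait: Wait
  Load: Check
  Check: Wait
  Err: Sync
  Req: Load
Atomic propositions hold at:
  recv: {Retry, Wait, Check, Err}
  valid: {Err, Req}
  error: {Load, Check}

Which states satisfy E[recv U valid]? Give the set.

{Retry, Err, Req}

E[recv U valid]: least fixpoint, start Z0 = Sat(valid) = {Err, Req}, add states in Sat(recv) with some successor in Z. Z1 = {Retry, Err, Req}; fixed.
Sat(E[recv U valid]) = {Retry, Err, Req}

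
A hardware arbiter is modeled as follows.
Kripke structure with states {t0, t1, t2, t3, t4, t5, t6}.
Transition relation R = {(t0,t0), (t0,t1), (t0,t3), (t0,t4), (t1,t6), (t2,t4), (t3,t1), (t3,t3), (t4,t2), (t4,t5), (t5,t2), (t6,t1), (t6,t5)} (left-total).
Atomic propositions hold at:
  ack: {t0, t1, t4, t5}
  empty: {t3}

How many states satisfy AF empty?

AF empty: least fixpoint, start Z0 = {t3}, add states with every successor in Z. Already a fixed point.
Sat(AF empty) = {t3}
|Sat(AF empty)| = |{t3}| = 1.

1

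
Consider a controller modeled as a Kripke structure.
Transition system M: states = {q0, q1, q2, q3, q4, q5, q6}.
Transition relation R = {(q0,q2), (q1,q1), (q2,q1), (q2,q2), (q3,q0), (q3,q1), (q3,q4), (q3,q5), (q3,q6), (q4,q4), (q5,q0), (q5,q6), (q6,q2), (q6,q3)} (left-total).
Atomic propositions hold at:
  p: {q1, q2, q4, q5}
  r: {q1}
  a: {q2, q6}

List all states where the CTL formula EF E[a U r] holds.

E[a U r]: least fixpoint, start Z0 = Sat(r) = {q1}, add states in Sat(a) with some successor in Z. Z1 = {q1, q2}; Z2 = {q1, q2, q6}; fixed.
Sat(E[a U r]) = {q1, q2, q6}
EF E[a U r]: least fixpoint, start Z0 = {q1, q2, q6}, add states with some successor in Z. Z1 = {q0, q1, q2, q3, q5, q6}; fixed.
Sat(EF E[a U r]) = {q0, q1, q2, q3, q5, q6}

{q0, q1, q2, q3, q5, q6}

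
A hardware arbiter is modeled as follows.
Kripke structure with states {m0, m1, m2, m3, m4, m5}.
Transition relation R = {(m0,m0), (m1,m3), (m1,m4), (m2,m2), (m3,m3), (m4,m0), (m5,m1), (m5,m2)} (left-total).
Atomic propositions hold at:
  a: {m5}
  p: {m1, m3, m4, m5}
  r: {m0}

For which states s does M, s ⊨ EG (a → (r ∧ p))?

Sat(r ∧ p) = ∅
Sat(a → (r ∧ p)) = {m0, m1, m2, m3, m4}
EG (a → (r ∧ p)): greatest fixpoint, start Z0 = {m0, m1, m2, m3, m4}, keep only states in Sat with some successor in Z. Already a fixed point.
Sat(EG (a → (r ∧ p))) = {m0, m1, m2, m3, m4}

{m0, m1, m2, m3, m4}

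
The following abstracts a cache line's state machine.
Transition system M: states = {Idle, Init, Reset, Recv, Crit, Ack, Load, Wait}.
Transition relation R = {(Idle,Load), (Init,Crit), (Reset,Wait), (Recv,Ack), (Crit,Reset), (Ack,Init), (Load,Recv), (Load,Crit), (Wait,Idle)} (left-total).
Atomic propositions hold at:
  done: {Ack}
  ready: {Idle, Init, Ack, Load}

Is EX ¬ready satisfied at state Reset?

Sat(¬ready) = {Reset, Recv, Crit, Wait}
Sat(EX ¬ready) = {s : some successor in {Reset, Recv, Crit, Wait}} = {Init, Reset, Crit, Load}
Reset ∈ Sat(EX ¬ready) = {Init, Reset, Crit, Load}, so the formula holds at Reset.

Yes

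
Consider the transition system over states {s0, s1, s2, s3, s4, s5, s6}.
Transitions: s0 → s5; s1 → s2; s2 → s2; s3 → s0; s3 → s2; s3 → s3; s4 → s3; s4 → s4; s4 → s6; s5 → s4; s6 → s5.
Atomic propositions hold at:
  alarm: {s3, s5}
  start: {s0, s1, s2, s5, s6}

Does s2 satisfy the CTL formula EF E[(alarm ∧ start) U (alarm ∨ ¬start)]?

Sat(alarm ∧ start) = {s5}
Sat(¬start) = {s3, s4}
Sat(alarm ∨ ¬start) = {s3, s4, s5}
E[(alarm ∧ start) U (alarm ∨ ¬start)]: least fixpoint, start Z0 = Sat((alarm ∨ ¬start)) = {s3, s4, s5}, add states in Sat(alarm ∧ start) with some successor in Z. Already a fixed point.
Sat(E[(alarm ∧ start) U (alarm ∨ ¬start)]) = {s3, s4, s5}
EF E[(alarm ∧ start) U (alarm ∨ ¬start)]: least fixpoint, start Z0 = {s3, s4, s5}, add states with some successor in Z. Z1 = {s0, s3, s4, s5, s6}; fixed.
Sat(EF E[(alarm ∧ start) U (alarm ∨ ¬start)]) = {s0, s3, s4, s5, s6}
s2 ∉ Sat(EF E[(alarm ∧ start) U (alarm ∨ ¬start)]) = {s0, s3, s4, s5, s6}, so the formula does not hold at s2.

No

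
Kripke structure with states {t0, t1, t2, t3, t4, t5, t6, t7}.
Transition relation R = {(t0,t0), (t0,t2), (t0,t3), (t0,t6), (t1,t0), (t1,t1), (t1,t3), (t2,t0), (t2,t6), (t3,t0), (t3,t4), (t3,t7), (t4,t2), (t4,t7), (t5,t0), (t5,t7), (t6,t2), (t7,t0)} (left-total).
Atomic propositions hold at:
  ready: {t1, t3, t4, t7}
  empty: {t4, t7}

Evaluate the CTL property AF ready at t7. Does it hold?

AF ready: least fixpoint, start Z0 = {t1, t3, t4, t7}, add states with every successor in Z. Already a fixed point.
Sat(AF ready) = {t1, t3, t4, t7}
t7 ∈ Sat(AF ready) = {t1, t3, t4, t7}, so the formula holds at t7.

Yes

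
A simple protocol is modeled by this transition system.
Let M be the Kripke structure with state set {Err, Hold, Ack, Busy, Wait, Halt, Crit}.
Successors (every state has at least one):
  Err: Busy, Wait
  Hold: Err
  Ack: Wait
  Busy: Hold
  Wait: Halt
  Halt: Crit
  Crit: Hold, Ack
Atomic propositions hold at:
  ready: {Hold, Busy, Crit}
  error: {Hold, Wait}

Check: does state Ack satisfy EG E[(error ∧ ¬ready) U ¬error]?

Sat(¬ready) = {Err, Ack, Wait, Halt}
Sat(error ∧ ¬ready) = {Wait}
Sat(¬error) = {Err, Ack, Busy, Halt, Crit}
E[(error ∧ ¬ready) U ¬error]: least fixpoint, start Z0 = Sat(¬error) = {Err, Ack, Busy, Halt, Crit}, add states in Sat(error ∧ ¬ready) with some successor in Z. Z1 = {Err, Ack, Busy, Wait, Halt, Crit}; fixed.
Sat(E[(error ∧ ¬ready) U ¬error]) = {Err, Ack, Busy, Wait, Halt, Crit}
EG E[(error ∧ ¬ready) U ¬error]: greatest fixpoint, start Z0 = {Err, Ack, Busy, Wait, Halt, Crit}, keep only states in Sat with some successor in Z. Z1 = {Err, Ack, Wait, Halt, Crit}; fixed.
Sat(EG E[(error ∧ ¬ready) U ¬error]) = {Err, Ack, Wait, Halt, Crit}
Ack ∈ Sat(EG E[(error ∧ ¬ready) U ¬error]) = {Err, Ack, Wait, Halt, Crit}, so the formula holds at Ack.

Yes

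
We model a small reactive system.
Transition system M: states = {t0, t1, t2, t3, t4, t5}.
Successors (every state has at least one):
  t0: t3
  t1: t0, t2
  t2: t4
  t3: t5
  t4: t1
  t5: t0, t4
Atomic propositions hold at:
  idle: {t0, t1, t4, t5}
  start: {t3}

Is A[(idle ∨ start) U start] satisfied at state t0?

Sat(idle ∨ start) = {t0, t1, t3, t4, t5}
A[(idle ∨ start) U start]: least fixpoint, start Z0 = Sat(start) = {t3}, add states in Sat(idle ∨ start) with every successor in Z. Z1 = {t0, t3}; fixed.
Sat(A[(idle ∨ start) U start]) = {t0, t3}
t0 ∈ Sat(A[(idle ∨ start) U start]) = {t0, t3}, so the formula holds at t0.

Yes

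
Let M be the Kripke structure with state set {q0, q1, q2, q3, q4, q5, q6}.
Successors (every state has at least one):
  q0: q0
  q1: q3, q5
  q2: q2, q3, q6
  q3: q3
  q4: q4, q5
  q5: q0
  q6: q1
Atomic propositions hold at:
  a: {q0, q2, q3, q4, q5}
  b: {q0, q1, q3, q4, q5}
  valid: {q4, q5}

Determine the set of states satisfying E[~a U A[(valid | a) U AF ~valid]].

{q0, q1, q2, q3, q5, q6}

Sat(~a) = {q1, q6}
Sat(valid | a) = {q0, q2, q3, q4, q5}
Sat(~valid) = {q0, q1, q2, q3, q6}
AF ~valid: least fixpoint, start Z0 = {q0, q1, q2, q3, q6}, add states with every successor in Z. Z1 = {q0, q1, q2, q3, q5, q6}; fixed.
Sat(AF ~valid) = {q0, q1, q2, q3, q5, q6}
A[(valid | a) U AF ~valid]: least fixpoint, start Z0 = Sat(AF ~valid) = {q0, q1, q2, q3, q5, q6}, add states in Sat(valid | a) with every successor in Z. Already a fixed point.
Sat(A[(valid | a) U AF ~valid]) = {q0, q1, q2, q3, q5, q6}
E[~a U A[(valid | a) U AF ~valid]]: least fixpoint, start Z0 = Sat(A[(valid | a) U AF ~valid]) = {q0, q1, q2, q3, q5, q6}, add states in Sat(~a) with some successor in Z. Already a fixed point.
Sat(E[~a U A[(valid | a) U AF ~valid]]) = {q0, q1, q2, q3, q5, q6}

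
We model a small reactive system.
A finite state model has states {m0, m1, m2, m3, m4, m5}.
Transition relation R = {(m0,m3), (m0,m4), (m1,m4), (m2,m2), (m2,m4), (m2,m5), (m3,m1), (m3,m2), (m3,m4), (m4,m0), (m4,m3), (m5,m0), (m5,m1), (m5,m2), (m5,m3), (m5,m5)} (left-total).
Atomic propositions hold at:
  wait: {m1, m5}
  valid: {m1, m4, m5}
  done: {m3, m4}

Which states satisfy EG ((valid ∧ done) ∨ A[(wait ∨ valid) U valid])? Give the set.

Sat(valid ∧ done) = {m4}
Sat(wait ∨ valid) = {m1, m4, m5}
A[(wait ∨ valid) U valid]: least fixpoint, start Z0 = Sat(valid) = {m1, m4, m5}, add states in Sat(wait ∨ valid) with every successor in Z. Already a fixed point.
Sat(A[(wait ∨ valid) U valid]) = {m1, m4, m5}
Sat((valid ∧ done) ∨ A[(wait ∨ valid) U valid]) = {m1, m4, m5}
EG ((valid ∧ done) ∨ A[(wait ∨ valid) U valid]): greatest fixpoint, start Z0 = {m1, m4, m5}, keep only states in Sat with some successor in Z. Z1 = {m1, m5}; Z2 = {m5}; fixed.
Sat(EG ((valid ∧ done) ∨ A[(wait ∨ valid) U valid])) = {m5}

{m5}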